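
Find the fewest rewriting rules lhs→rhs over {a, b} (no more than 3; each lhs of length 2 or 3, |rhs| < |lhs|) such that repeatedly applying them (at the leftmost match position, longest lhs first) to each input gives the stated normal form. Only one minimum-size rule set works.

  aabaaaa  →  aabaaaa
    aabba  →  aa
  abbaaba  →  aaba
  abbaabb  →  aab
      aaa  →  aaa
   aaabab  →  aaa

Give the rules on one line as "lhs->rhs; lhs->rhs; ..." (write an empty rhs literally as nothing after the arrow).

  | aabaaaa
  | aabba => aa
  | abbaaba => aaba
  | abbaabb => aabb => aab

bab->; bb->b; bba->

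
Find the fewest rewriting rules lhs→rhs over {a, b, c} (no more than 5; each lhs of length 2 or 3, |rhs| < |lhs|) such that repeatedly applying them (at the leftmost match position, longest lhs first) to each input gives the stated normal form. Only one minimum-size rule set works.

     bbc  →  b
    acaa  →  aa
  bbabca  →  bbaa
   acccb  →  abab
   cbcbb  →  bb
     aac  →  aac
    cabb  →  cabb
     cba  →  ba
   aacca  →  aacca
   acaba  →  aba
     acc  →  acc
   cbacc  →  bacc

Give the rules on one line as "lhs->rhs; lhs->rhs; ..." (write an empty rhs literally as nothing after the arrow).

  | bbc => b
  | acaa => aa
  | bbabca => bbaa
  | acccb => abab

aca->a; bc->; cb->b; ccc->ba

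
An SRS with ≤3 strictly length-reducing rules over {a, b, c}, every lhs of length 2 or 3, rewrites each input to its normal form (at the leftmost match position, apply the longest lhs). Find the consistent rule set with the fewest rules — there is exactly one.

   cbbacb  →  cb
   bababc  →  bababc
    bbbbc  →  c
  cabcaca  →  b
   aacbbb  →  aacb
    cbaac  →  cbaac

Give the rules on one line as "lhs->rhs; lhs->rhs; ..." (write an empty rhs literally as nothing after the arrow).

bb->; ca->

  | cbbacb => cacb => cb
  | bababc
  | bbbbc => bbc => c
  | cabcaca => bcaca => bca => b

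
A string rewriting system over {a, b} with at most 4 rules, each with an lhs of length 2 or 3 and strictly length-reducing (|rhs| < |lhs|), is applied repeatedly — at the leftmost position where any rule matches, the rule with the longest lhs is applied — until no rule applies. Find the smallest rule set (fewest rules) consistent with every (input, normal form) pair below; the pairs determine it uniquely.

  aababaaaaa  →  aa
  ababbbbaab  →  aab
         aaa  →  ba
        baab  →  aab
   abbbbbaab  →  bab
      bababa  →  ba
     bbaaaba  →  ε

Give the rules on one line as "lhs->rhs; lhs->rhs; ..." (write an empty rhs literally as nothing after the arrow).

  | aababaaaaa => abbaaaaa => aaaaaa => baaaa => aaaa => baa => aa
  | ababbbbaab => bbbbbaab => bbbaab => baab => aab
  | aaa => ba
  | baab => aab

aaa->ba; aba->b; baa->aa; bb->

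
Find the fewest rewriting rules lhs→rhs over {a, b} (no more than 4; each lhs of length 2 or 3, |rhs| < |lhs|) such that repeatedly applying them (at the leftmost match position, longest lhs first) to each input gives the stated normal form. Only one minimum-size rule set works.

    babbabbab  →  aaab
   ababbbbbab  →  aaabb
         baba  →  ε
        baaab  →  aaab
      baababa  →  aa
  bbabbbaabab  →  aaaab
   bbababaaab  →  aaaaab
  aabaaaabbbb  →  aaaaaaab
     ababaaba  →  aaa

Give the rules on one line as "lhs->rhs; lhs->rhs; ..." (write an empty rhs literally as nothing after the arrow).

ba->; baa->aa; bba->ab; bbb->a

  | babbabbab => bbabbab => abbbab => aaab
  | ababbbbbab => abbbbbab => aabbab => aaabb
  | baba => ba => ε
  | baaab => aaab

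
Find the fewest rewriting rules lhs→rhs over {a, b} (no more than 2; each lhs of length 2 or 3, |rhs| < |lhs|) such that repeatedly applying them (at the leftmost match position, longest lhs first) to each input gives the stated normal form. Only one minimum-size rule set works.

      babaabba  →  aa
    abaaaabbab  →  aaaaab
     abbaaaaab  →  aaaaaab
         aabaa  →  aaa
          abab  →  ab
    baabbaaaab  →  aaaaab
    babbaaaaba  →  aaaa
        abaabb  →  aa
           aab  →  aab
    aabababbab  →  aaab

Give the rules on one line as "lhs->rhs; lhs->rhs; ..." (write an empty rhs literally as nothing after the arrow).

  | babaabba => baabba => abba => aa
  | abaaaabbab => aaaabbab => aaaaab
  | abbaaaaab => aaaaaab
  | aabaa => aaa

ba->; bb->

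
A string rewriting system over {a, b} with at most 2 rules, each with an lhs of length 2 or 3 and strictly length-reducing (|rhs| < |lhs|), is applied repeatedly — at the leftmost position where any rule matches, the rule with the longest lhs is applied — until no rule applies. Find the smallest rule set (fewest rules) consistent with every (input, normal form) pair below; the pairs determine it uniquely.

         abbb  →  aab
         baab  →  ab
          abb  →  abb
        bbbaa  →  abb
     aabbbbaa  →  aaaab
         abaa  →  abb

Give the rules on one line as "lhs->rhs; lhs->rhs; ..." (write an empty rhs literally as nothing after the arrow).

  | abbb => aab
  | baab => bbb => ab
  | abb
  | bbbaa => abaa => abb

baa->bb; bbb->ab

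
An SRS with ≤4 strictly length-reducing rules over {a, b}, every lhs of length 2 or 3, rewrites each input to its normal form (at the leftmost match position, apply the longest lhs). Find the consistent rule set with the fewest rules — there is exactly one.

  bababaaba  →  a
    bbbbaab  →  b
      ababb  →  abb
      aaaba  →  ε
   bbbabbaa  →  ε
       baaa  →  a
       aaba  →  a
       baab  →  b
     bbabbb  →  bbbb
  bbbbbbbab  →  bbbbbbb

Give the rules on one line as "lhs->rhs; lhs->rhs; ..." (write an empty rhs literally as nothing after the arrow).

  | bababaaba => babaaba => baaba => aaba => ba => a
  | bbbbaab => bbbaab => bbaab => baab => aab => b
  | ababb => abb
  | aaaba => aba => aa => ε

aa->; ba->a; bab->b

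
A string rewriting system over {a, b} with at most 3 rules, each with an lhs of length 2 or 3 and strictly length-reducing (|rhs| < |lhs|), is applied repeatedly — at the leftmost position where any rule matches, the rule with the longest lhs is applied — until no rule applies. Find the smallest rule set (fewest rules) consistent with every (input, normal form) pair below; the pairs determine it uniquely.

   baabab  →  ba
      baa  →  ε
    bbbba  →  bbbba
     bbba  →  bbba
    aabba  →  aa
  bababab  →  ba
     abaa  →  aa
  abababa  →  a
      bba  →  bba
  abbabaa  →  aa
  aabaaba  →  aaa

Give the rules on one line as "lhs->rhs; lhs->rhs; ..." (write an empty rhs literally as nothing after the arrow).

  | baabab => bab => ba
  | baa => ε
  | bbbba
  | bbba

ab->a; aba->a; baa->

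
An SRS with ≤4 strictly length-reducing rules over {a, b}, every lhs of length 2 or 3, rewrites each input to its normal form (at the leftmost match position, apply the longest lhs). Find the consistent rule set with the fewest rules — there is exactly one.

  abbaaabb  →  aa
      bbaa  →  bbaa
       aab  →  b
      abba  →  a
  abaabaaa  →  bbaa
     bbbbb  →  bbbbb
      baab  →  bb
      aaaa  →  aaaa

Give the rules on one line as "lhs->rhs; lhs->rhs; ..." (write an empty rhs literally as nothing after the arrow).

  | abbaaabb => aaabb => aa
  | bbaa
  | aab => ab => b
  | abba => a

ab->b; aba->b; abb->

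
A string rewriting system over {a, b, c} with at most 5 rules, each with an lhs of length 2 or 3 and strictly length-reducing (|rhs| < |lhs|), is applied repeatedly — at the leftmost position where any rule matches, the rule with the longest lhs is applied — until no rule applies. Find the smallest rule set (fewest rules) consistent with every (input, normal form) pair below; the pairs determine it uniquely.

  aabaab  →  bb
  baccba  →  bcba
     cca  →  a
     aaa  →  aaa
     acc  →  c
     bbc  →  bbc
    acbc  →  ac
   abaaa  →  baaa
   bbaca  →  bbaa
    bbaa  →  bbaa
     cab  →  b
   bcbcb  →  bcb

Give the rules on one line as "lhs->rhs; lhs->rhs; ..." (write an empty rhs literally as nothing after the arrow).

ab->b; acc->c; ca->a; cbc->c

  | aabaab => abaab => baab => bab => bb
  | baccba => bcba
  | cca => ca => a
  | aaa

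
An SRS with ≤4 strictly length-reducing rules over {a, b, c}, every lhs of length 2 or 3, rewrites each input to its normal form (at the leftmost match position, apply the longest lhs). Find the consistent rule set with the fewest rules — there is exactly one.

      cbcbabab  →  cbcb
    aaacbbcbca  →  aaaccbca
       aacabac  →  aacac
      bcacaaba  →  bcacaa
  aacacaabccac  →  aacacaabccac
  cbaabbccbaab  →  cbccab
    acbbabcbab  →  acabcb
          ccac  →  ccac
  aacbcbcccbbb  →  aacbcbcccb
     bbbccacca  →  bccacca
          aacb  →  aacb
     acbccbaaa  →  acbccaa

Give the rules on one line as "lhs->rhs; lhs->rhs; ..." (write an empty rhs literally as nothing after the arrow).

abb->b; ba->; bb->

  | cbcbabab => cbcbab => cbcb
  | aaacbbcbca => aaaccbca
  | aacabac => aacac
  | bcacaaba => bcacaa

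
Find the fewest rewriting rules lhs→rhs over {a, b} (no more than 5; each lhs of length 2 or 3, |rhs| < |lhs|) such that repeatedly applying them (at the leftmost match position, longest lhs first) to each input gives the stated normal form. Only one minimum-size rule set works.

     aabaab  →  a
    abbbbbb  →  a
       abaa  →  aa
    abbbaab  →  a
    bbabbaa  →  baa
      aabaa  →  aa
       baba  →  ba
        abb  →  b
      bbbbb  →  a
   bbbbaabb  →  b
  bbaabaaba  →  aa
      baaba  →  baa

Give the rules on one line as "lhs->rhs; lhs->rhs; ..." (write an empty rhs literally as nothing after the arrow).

aaa->aa; ab->; bb->a; bba->a

  | aabaab => aaab => aab => a
  | abbbbbb => bbbbb => abbb => bb => a
  | abaa => aa
  | abbbaab => bbaab => aab => a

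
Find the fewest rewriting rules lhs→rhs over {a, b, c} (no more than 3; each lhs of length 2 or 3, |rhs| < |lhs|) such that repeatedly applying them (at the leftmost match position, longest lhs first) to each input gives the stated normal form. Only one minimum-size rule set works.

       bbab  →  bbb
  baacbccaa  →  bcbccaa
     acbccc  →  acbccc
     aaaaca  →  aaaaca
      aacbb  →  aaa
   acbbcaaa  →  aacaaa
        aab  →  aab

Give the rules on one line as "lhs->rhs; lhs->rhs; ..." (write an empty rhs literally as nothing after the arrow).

  | bbab => bbb
  | baacbccaa => bacbccaa => bcbccaa
  | acbccc
  | aaaaca

ba->b; cbb->a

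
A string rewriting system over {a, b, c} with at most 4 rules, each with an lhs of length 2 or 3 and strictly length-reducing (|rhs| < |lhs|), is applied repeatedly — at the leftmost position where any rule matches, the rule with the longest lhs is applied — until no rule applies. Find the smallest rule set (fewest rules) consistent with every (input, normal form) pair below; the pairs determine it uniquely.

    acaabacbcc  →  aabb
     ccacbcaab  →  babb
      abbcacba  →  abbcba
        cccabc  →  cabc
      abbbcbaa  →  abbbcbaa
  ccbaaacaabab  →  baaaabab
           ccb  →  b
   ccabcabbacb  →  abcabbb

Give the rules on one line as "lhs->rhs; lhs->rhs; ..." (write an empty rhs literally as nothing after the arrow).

ac->; caa->ab; cc->

  | acaabacbcc => aabacbcc => aabbcc => aabb
  | ccacbcaab => acbcaab => bcaab => babb
  | abbcacba => abbcba
  | cccabc => cabc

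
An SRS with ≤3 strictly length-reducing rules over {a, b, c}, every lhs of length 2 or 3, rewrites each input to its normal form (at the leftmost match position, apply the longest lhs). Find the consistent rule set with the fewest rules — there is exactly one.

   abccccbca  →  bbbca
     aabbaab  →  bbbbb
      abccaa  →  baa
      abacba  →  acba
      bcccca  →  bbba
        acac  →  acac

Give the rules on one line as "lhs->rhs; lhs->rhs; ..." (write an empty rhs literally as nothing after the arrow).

  | abccccbca => ccccbca => bccbca => bbbca
  | aabbaab => bbbaab => bbbbb
  | abccaa => ccaa => baa
  | abacba => acba

aab->bb; ab->; cc->b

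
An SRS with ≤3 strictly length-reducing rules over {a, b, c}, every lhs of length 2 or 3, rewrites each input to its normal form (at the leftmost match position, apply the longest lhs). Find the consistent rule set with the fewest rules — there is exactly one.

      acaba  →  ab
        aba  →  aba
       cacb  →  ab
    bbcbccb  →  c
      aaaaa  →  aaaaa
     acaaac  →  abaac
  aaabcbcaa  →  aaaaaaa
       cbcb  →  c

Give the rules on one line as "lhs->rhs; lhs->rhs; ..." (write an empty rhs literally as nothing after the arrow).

bb->c; bc->a; ca->b

  | acaba => abba => aca => ab
  | aba
  | cacb => bcb => ab
  | bbcbccb => ccbccb => ccacb => cbcb => cab => bb => c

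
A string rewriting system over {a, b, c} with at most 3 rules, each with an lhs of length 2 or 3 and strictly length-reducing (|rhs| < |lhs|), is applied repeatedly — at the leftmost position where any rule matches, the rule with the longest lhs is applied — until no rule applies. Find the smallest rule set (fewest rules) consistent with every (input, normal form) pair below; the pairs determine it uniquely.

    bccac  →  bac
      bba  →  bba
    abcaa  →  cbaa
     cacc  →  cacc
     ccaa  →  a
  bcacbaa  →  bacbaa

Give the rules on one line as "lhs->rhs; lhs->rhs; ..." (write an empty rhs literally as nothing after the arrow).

  | bccac => bcac => bac
  | bba
  | abcaa => cbaa
  | cacc

abc->cb; bc->b; cca->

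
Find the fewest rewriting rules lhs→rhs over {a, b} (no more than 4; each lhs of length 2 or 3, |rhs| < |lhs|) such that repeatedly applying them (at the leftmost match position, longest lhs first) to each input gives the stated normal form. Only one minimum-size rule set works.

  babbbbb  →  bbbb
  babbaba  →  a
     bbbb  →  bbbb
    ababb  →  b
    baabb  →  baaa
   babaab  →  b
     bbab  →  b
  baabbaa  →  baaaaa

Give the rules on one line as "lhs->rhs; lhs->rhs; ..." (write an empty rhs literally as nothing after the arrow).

  | babbbbb => bbbb
  | babbaba => baba => a
  | bbbb
  | ababb => babb => b

ab->b; abb->aa; bab->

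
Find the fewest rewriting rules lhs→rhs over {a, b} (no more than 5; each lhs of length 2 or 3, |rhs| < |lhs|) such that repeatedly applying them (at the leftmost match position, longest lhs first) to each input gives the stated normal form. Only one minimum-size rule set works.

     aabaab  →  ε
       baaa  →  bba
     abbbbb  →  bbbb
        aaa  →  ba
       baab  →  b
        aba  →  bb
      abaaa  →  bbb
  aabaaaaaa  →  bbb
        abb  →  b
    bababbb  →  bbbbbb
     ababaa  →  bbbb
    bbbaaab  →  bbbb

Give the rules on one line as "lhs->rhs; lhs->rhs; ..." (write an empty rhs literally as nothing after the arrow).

aa->b; aab->; ab->; aba->bb

  | aabaab => aab => ε
  | baaa => bba
  | abbbbb => bbbb
  | aaa => ba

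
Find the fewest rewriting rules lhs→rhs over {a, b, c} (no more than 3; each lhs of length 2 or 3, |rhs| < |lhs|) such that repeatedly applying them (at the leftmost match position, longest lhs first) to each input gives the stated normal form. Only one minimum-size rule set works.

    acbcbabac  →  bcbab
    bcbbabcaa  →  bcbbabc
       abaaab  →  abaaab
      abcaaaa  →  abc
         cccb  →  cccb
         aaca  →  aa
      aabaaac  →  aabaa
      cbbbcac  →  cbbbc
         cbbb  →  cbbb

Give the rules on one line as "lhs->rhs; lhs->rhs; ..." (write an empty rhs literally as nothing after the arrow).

ac->; caa->c

  | acbcbabac => bcbabac => bcbab
  | bcbbabcaa => bcbbabc
  | abaaab
  | abcaaaa => abcaa => abc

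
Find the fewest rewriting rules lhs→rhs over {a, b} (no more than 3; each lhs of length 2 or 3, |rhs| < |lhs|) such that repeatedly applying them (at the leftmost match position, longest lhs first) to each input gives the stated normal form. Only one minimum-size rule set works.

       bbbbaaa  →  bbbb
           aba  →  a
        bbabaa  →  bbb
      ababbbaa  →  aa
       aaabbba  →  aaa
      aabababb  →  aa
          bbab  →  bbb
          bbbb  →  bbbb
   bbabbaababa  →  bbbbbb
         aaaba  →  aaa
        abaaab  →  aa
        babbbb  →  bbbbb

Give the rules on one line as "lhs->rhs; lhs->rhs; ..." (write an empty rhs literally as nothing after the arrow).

ab->; abb->a; ba->b

  | bbbbaaa => bbbbaa => bbbba => bbbb
  | aba => a
  | bbabaa => bbbaa => bbba => bbb
  | ababbbaa => abbbaa => abaa => aa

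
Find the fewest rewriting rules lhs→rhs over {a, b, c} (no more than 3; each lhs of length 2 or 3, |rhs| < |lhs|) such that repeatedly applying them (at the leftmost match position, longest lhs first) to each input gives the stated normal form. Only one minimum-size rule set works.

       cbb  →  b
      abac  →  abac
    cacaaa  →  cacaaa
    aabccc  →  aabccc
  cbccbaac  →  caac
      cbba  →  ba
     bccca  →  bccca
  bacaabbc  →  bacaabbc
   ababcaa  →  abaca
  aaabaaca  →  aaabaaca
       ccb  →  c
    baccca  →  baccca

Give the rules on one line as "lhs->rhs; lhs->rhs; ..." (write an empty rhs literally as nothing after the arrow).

  | cbb => b
  | abac
  | cacaaa
  | aabccc

bca->c; cb->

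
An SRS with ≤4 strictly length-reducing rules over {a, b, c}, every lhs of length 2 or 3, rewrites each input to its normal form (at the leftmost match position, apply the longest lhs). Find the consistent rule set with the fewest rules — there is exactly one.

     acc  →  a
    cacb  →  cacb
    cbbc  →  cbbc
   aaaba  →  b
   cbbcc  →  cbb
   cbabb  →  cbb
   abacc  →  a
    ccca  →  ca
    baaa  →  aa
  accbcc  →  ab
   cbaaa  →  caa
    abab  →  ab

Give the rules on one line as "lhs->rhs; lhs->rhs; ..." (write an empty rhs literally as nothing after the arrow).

  | acc => a
  | cacb
  | cbbc
  | aaaba => bba => b

aaa->b; ba->; cc->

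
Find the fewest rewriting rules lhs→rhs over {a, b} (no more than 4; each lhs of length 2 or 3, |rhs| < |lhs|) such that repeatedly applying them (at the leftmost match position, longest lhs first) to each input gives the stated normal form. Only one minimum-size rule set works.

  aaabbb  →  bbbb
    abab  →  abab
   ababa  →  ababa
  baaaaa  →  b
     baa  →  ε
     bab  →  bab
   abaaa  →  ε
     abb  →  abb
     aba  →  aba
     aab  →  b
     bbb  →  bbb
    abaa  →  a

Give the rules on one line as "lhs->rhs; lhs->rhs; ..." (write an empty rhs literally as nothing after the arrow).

aa->; aaa->b; baa->

  | aaabbb => bbbb
  | abab
  | ababa
  | baaaaa => aaa => b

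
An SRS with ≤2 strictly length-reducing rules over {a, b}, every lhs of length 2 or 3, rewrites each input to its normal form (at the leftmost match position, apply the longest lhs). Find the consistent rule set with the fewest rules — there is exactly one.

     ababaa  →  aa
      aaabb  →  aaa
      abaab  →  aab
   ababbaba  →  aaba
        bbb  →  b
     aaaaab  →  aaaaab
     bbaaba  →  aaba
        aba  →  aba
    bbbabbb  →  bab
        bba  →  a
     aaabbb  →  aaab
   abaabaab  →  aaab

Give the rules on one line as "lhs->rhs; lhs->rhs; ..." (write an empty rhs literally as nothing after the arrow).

baa->a; bb->

  | ababaa => abaa => aa
  | aaabb => aaa
  | abaab => aab
  | ababbaba => abaaba => aaba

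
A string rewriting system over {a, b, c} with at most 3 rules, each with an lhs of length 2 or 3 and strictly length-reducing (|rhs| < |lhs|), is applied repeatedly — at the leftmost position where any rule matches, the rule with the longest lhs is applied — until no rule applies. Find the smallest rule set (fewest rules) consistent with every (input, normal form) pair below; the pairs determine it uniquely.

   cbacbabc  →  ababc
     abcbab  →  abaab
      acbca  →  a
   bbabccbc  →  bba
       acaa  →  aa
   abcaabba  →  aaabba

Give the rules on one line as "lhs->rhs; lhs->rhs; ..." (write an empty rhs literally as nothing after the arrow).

  | cbacbabc => aacbabc => ababc
  | abcbab => abaab
  | acbca => bca => a
  | bbabccbc => bbabcac => bbaac => bba

ac->; bca->a; cb->a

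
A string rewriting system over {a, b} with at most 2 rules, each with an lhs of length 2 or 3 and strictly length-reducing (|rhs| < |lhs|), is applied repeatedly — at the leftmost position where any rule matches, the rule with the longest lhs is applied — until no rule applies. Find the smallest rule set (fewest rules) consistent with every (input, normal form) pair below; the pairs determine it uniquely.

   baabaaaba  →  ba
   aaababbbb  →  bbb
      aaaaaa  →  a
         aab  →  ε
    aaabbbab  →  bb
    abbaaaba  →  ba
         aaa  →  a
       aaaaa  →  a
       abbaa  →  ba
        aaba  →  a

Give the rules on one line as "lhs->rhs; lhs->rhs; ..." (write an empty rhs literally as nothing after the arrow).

aa->a; ab->

  | baabaaaba => babaaaba => baaaba => baaba => baba => ba
  | aaababbbb => aababbbb => ababbbb => abbbb => bbb
  | aaaaaa => aaaaa => aaaa => aaa => aa => a
  | aab => ab => ε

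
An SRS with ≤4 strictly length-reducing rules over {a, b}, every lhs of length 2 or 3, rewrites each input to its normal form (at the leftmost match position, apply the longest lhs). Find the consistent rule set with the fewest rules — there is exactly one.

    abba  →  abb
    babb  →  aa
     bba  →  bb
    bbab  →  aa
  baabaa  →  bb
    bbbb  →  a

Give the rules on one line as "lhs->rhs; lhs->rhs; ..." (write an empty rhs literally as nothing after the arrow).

aab->a; ba->b; bbb->aa

  | abba => abb
  | babb => bbb => aa
  | bba => bb
  | bbab => bbb => aa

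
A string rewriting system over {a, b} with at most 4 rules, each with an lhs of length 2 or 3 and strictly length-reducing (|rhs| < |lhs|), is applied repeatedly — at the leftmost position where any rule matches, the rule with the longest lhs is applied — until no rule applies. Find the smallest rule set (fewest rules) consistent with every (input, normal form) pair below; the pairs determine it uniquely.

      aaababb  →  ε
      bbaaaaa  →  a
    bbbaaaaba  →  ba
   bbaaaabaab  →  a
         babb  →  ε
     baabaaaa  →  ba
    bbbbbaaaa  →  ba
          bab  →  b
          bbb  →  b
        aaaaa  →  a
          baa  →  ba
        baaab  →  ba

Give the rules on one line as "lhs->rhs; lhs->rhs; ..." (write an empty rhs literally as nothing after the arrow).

  | aaababb => aababb => aabb => ab => ε
  | bbaaaaa => aaaaa => aaaa => aaa => aa => a
  | bbbaaaaba => baaaaba => baaaba => baaba => baa => ba
  | bbaaaabaab => aaaabaab => aaabaab => aabaab => aaab => aab => a

aa->a; aab->a; ab->; bb->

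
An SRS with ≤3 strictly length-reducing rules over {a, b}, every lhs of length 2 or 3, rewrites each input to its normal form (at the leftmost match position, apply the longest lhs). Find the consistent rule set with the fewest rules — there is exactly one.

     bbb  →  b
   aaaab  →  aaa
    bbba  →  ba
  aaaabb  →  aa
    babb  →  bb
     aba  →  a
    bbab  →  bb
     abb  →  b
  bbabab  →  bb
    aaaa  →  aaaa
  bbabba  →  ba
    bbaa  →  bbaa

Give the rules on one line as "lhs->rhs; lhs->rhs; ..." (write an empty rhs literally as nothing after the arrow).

  | bbb => b
  | aaaab => aaa
  | bbba => ba
  | aaaabb => aaab => aa

ab->; bbb->b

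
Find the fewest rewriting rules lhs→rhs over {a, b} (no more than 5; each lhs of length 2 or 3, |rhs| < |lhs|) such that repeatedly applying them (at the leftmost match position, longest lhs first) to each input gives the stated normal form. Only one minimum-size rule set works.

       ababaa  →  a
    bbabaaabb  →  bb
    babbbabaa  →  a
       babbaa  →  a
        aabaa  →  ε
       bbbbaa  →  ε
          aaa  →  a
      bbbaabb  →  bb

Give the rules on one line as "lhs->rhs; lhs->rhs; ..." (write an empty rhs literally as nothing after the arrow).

aa->; ba->; baa->ba; bba->

  | ababaa => abaa => aba => a
  | bbabaaabb => baaabb => baabb => babb => bb
  | babbbabaa => bbbabaa => bbaa => a
  | babbaa => bbaa => a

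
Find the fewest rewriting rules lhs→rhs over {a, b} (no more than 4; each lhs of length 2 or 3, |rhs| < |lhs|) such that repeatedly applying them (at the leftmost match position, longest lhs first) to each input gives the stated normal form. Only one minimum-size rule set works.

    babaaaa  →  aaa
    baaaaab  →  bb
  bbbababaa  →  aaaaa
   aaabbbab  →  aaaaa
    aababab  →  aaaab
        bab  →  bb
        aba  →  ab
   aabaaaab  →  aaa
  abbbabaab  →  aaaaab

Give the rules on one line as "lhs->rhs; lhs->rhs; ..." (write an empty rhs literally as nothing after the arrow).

  | babaaaa => bbaaaa => aaa
  | baaaaab => baaaab => baaab => baab => bab => bb
  | bbbababaa => aababaa => aabbaa => aaaaa
  | aaabbbab => aaaabab => aaaabb => aaaaa

abb->aa; ba->b; bba->; bbb->a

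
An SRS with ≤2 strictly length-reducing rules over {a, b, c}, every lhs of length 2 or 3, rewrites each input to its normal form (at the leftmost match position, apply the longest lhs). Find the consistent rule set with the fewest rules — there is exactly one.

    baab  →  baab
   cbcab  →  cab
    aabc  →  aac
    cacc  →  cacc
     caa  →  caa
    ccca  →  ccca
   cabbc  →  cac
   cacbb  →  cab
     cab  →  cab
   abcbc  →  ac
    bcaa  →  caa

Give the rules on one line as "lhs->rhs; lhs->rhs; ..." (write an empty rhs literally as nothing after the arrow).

  | baab
  | cbcab => cab
  | aabc => aac
  | cacc

bc->c; cb->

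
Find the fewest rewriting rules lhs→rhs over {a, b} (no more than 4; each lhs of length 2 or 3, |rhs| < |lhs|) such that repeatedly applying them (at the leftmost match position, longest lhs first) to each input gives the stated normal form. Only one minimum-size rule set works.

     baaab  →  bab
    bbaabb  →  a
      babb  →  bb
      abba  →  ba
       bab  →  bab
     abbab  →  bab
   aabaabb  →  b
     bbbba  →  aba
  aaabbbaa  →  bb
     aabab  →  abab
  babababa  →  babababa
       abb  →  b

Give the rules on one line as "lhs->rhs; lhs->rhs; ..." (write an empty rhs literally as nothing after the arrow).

aa->; aab->ab; abb->b; bbb->a

  | baaab => bab
  | bbaabb => bbabb => bbb => a
  | babb => bb
  | abba => ba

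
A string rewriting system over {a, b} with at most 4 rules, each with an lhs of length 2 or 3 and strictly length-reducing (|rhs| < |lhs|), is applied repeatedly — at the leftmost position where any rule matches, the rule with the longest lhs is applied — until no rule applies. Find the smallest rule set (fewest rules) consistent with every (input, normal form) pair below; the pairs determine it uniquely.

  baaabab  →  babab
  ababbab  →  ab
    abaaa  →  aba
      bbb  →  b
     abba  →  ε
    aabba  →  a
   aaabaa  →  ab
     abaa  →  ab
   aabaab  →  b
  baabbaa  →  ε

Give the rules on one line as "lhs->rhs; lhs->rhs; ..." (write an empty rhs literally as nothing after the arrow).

aa->; bb->b; bba->a

  | baaabab => babab
  | ababbab => abaab => abb => ab
  | abaaa => aba
  | bbb => bb => b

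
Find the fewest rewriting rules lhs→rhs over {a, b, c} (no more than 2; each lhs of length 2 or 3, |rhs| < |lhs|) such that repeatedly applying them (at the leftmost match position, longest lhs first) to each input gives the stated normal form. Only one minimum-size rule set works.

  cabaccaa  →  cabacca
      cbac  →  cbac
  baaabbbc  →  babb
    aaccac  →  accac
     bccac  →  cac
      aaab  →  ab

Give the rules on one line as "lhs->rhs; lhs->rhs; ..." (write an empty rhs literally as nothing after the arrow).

  | cabaccaa => cabacca
  | cbac
  | baaabbbc => baabbbc => babbbc => babb
  | aaccac => accac

aa->a; bc->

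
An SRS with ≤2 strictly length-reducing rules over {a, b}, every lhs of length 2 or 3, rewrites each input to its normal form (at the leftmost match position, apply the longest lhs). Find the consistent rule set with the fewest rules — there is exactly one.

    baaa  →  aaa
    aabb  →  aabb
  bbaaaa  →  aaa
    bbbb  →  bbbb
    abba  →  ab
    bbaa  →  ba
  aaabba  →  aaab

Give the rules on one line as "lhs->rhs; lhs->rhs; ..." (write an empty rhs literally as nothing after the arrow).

baa->aa; bba->b

  | baaa => aaa
  | aabb
  | bbaaaa => baaa => aaa
  | bbbb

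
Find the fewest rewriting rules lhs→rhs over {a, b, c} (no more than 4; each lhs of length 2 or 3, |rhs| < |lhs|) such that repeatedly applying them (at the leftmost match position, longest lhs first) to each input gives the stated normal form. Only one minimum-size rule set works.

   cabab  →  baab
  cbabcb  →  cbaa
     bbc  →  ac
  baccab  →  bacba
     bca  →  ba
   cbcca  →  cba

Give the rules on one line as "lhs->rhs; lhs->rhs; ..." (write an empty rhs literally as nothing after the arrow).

bb->a; bc->b; cab->ba

  | cabab => baab
  | cbabcb => cbabb => cbaa
  | bbc => ac
  | baccab => bacba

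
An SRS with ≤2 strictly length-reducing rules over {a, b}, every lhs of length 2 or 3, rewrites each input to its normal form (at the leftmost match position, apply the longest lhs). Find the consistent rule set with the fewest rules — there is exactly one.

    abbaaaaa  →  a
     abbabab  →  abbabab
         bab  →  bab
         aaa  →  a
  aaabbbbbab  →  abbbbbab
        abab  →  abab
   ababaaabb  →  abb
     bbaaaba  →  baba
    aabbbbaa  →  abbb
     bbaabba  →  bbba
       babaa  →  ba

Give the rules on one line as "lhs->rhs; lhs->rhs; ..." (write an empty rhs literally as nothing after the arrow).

  | abbaaaaa => abaaa => aa => a
  | abbabab
  | bab
  | aaa => aa => a

aa->a; baa->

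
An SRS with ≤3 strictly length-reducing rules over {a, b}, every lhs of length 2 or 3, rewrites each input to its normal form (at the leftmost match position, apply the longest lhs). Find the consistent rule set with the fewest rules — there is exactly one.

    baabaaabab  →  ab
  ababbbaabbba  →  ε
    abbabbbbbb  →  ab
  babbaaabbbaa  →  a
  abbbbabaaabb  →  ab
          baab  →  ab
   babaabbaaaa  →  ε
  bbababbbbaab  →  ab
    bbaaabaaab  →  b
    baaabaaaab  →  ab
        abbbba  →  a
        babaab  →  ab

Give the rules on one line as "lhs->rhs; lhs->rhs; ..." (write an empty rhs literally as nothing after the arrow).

  | baabaaabab => abaaabab => aaabab => abab => ab
  | ababbbaabbba => abbbaabbba => abbaabbba => abaabbba => aabbba => bbba => bba => ba => ε
  | abbabbbbbb => ababbbbbb => abbbbbb => abbbbb => abbbb => abbb => abb => ab
  | babbaaabbbaa => bbaaabbbaa => baaabbbaa => aabbbaa => bbbaa => bbaa => baa => a

aa->; ba->; bb->b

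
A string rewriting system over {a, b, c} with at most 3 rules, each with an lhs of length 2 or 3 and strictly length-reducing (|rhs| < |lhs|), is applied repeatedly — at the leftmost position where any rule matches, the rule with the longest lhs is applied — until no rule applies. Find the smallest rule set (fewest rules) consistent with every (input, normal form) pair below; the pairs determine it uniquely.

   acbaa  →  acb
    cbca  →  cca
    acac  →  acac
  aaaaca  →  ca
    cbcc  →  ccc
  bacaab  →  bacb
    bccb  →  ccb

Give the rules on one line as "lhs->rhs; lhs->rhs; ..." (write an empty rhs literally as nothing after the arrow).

aa->; bc->c

  | acbaa => acb
  | cbca => cca
  | acac
  | aaaaca => aaca => ca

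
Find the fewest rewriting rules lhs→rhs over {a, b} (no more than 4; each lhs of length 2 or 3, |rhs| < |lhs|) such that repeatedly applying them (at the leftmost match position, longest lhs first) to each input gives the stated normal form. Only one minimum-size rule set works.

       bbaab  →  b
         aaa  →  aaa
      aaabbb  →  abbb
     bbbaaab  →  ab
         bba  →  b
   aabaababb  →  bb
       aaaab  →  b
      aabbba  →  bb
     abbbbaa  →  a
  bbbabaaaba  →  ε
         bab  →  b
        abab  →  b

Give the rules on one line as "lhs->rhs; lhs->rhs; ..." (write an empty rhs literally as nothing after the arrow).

  | bbaab => baab => aab => b
  | aaa
  | aaabbb => abbb
  | bbbaaab => bbaaab => baaab => aaab => ab

aab->b; aba->; ba->; baa->aa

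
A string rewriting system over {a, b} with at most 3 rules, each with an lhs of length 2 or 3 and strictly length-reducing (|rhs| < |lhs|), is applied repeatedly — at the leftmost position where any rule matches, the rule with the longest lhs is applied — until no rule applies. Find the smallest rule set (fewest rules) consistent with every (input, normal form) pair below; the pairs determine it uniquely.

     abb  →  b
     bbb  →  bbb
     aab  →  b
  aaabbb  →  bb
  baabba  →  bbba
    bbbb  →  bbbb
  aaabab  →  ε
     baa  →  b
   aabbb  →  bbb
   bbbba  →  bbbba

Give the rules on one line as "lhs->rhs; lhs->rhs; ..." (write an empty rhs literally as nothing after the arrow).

aa->; ab->

  | abb => b
  | bbb
  | aab => b
  | aaabbb => abbb => bb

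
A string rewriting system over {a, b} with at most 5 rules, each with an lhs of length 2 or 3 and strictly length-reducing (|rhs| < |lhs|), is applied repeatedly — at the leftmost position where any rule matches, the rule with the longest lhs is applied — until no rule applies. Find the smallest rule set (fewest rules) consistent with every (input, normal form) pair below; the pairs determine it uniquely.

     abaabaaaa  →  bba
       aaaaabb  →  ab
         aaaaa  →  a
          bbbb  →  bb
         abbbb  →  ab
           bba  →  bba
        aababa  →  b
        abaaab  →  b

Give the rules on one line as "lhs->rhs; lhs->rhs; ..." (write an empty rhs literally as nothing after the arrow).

aa->; aba->bb; abb->ab; bbb->b

  | abaabaaaa => bbabaaaa => bbbbaaa => bbaaa => bba
  | aaaaabb => aaabb => abb => ab
  | aaaaa => aaa => a
  | bbbb => bb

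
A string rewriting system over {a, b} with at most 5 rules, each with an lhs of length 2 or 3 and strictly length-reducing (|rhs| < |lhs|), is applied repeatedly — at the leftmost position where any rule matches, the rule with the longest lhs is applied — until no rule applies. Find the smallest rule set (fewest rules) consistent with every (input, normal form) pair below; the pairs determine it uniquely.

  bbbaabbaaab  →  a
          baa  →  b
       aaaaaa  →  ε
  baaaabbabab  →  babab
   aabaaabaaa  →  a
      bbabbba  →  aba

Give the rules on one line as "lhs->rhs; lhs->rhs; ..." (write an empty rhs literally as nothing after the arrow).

  | bbbaabbaaab => abaabbaaab => abbbaaab => baaab => bb => a
  | baa => b
  | aaaaaa => aaa => ε
  | baaaabbabab => babbabab => babab

aa->; aaa->; abb->; bb->a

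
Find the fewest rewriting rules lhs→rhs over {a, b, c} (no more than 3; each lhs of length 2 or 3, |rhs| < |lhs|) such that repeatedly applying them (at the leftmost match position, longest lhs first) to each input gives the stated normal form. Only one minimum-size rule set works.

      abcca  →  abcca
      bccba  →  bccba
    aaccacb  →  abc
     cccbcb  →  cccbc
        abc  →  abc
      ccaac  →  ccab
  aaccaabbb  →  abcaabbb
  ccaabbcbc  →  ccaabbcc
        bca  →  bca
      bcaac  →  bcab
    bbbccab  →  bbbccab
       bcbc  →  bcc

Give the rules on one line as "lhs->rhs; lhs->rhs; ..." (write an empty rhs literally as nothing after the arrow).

  | abcca
  | bccba
  | aaccacb => abcacb => abcbb => abcb => abc
  | cccbcb => cccbc

ac->b; bcb->bc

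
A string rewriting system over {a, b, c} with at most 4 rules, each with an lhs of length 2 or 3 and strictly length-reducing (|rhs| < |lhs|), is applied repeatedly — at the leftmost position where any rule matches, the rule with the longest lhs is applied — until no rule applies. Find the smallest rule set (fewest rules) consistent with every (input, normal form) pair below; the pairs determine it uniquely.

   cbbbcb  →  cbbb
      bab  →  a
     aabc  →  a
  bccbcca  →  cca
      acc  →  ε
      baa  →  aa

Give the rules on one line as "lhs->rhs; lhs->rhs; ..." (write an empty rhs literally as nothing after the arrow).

  | cbbbcb => cbbb
  | bab => ab => a
  | aabc => aac => ab => a
  | bccbcca => cbcca => cca

ab->a; ac->b; ba->a; bc->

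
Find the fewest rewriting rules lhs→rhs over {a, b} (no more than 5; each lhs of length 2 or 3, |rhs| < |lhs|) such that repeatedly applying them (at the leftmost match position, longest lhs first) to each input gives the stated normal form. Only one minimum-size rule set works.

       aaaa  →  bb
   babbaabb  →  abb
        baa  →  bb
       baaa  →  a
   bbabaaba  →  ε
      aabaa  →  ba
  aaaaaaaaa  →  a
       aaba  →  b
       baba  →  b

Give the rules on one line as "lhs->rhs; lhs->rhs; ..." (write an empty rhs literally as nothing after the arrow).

aa->b; aab->a; aba->; bba->a

  | aaaa => baa => bb
  | babbaabb => baaabb => bbabb => abb
  | baa => bb
  | baaa => bba => a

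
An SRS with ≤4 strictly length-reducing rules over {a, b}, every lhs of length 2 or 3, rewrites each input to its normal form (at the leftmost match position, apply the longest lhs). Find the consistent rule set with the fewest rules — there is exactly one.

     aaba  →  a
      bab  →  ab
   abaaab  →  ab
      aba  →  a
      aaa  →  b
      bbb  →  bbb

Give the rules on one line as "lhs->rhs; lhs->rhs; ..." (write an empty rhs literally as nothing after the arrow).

  | aaba => aba => aa => a
  | bab => ab
  | abaaab => aaaab => bab => ab
  | aba => aa => a

aa->a; aaa->b; ba->a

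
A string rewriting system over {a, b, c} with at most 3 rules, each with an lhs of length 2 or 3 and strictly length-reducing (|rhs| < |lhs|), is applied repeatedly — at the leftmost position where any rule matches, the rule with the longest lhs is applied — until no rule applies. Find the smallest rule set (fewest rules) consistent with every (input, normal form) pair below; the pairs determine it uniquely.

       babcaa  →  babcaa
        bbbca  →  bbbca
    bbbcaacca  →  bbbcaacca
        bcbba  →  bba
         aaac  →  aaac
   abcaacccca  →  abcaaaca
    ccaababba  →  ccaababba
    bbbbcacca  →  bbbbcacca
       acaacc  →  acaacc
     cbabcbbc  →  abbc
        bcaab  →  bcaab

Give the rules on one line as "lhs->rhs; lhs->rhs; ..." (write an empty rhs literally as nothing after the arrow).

  | babcaa
  | bbbca
  | bbbcaacca
  | bcbba => bba

cb->; ccc->a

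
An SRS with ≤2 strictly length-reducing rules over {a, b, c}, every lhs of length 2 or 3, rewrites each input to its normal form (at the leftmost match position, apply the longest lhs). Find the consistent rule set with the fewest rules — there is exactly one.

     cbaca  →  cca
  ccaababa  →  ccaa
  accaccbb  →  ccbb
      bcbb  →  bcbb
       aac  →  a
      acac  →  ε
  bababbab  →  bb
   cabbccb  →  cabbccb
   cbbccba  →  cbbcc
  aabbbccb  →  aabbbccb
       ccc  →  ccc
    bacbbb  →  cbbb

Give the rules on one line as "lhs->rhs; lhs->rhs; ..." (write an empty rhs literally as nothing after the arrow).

ac->; ba->

  | cbaca => cca
  | ccaababa => ccaaba => ccaa
  | accaccbb => caccbb => ccbb
  | bcbb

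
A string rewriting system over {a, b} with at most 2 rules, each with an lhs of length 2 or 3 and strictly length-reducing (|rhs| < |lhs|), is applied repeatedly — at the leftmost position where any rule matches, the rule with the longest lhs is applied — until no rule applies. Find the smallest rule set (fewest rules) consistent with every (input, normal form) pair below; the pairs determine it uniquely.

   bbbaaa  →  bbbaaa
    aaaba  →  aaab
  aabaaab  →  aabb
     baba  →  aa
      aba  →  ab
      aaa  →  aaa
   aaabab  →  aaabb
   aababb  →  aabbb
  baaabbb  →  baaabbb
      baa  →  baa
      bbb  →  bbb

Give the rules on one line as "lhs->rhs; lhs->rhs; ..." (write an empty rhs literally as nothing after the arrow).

  | bbbaaa
  | aaaba => aaab
  | aabaaab => aabaab => aabab => aabb
  | baba => aa

aba->ab; bab->a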